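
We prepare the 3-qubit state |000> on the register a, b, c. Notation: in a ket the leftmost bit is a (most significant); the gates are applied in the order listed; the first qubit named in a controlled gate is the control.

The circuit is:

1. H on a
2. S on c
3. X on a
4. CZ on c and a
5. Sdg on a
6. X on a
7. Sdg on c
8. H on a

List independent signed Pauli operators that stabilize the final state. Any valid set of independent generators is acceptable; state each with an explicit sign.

The stabilizer group can be generated by -YII, +IZI, +IIZ, among other valid generating sets.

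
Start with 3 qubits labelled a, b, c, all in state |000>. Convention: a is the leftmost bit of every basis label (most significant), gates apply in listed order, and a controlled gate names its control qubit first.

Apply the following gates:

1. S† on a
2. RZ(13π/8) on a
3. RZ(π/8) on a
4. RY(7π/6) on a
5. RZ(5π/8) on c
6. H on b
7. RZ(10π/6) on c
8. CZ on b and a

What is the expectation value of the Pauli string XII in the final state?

In the final state, XII has expectation 0.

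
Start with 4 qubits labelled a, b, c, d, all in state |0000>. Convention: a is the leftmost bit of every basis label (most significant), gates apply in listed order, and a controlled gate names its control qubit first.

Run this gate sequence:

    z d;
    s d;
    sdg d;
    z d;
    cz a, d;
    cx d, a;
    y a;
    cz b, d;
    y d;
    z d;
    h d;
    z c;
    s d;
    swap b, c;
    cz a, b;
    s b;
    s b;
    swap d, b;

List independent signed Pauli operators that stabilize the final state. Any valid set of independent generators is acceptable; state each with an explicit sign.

The final state is stabilized by the group generated by -IYII, -ZIII, +IIZI, +IIIZ; other independent generating sets are equally valid. Key observation: steps 1-4 multiply out to the identity, so the circuit reduces to the remaining gates.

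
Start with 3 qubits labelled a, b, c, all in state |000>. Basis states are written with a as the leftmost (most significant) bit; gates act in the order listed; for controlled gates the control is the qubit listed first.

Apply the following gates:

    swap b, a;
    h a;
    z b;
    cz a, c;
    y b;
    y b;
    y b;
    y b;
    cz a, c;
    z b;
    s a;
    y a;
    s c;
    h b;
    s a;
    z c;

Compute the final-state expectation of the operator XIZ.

In the final state, XIZ has expectation -1. Key observation: the block from step 3 through step 10 cancels to the identity and can be dropped.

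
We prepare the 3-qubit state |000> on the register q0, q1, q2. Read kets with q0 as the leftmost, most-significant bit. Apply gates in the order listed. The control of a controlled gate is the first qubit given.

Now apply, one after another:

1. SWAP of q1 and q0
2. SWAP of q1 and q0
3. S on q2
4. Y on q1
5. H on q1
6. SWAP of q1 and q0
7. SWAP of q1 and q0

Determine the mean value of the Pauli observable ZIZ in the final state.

The observable ZIZ averages to 1.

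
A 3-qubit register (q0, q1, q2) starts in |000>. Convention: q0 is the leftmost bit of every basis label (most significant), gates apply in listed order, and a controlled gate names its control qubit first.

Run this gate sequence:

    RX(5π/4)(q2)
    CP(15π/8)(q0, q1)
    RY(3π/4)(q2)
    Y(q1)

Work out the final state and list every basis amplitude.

After the circuit, the state carries amplitude -(1 - I)*(sqrt(2) + 2*I)/4 on |010>, sqrt(2)*(1 - I)/4 on |011>, and 0 on every other basis state.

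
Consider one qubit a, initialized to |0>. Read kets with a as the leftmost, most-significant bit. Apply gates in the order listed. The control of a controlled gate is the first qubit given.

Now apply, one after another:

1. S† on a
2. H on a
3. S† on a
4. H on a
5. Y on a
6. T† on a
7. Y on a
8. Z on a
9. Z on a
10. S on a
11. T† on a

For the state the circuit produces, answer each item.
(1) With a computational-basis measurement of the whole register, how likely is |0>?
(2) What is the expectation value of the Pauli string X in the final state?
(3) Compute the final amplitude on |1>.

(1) Outcome |0> occurs with probability 1/2.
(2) The observable X averages to -1.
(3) |1> carries amplitude (1 - I)*exp(3*I*pi/4)/2 in the final state.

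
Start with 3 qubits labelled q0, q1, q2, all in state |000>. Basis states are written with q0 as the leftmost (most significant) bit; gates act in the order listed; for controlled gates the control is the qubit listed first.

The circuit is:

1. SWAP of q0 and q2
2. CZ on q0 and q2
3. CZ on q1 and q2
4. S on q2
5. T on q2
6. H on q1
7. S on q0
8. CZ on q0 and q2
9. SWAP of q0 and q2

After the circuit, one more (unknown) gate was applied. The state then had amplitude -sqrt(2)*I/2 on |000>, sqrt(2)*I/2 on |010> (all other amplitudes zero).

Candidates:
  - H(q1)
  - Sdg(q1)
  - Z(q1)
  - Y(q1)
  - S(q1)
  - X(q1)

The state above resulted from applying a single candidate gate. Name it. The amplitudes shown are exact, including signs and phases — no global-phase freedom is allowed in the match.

The applied gate was Y(q1).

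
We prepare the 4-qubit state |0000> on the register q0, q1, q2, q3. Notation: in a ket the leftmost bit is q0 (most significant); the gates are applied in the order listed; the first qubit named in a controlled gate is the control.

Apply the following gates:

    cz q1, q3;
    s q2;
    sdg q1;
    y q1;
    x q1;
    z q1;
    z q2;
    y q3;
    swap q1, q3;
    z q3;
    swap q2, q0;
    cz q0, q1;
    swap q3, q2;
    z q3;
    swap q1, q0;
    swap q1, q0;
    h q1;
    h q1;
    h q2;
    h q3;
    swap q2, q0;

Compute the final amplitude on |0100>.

The amplitude on |0100> is -1/2. Key observation: gates 15-16 undo each other exactly, leaving only the rest of the circuit to track.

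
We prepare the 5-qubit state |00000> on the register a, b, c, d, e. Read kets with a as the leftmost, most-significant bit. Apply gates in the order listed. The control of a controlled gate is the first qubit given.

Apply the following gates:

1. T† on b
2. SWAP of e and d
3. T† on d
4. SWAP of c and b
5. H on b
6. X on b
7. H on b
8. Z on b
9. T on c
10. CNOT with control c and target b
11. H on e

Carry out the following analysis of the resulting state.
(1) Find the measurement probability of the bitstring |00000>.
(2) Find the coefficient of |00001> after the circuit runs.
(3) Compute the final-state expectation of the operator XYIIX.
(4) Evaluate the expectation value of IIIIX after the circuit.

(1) A full measurement returns |00000> with probability 1/2. Key observation: the block from step 5 through step 8 cancels to the identity and can be dropped.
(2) The final state's coefficient on |00001> equals sqrt(2)/2.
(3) The expectation value of XYIIX is 0.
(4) The expectation value of IIIIX is 1.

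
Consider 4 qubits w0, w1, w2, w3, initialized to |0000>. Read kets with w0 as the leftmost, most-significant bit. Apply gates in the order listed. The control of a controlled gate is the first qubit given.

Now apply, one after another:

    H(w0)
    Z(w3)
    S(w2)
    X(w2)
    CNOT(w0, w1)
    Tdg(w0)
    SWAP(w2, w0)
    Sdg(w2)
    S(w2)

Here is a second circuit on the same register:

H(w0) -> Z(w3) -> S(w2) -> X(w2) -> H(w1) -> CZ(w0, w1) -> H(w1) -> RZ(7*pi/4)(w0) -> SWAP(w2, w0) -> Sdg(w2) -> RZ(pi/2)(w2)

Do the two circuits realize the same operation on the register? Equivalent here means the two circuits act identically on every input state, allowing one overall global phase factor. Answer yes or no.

Yes: on every input state the two circuits agree up to one overall phase factor.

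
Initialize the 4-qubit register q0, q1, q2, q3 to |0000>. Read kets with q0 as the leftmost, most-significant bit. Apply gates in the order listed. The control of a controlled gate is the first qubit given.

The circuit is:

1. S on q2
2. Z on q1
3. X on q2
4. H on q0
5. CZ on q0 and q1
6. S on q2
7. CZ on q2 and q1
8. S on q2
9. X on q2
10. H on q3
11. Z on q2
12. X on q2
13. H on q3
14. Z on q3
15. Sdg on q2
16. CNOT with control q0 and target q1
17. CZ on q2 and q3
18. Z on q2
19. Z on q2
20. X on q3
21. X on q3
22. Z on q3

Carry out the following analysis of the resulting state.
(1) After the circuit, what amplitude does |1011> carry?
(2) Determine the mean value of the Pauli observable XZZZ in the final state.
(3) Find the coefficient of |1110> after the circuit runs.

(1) The amplitude on |1011> is 0.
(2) In the final state, XZZZ has expectation 0.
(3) The final state's coefficient on |1110> equals sqrt(2)*I/2.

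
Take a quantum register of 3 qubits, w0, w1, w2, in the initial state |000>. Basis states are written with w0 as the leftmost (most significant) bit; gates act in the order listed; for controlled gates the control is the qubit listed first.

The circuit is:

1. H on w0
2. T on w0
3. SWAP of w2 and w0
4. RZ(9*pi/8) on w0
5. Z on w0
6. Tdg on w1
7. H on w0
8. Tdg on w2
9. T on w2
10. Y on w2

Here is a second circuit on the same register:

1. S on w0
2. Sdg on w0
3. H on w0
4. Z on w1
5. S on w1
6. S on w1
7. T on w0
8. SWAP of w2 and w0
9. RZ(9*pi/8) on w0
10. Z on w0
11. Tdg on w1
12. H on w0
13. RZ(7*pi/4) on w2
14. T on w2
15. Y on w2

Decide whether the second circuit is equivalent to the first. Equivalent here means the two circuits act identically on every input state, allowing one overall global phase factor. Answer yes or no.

Yes: on every input state the two circuits agree up to one overall phase factor.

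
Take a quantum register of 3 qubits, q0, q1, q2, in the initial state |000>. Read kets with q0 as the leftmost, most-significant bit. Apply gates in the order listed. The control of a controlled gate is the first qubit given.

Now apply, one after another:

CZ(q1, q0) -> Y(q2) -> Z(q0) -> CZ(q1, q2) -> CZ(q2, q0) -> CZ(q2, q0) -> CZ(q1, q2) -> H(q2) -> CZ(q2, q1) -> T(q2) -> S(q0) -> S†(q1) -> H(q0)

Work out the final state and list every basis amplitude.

The final amplitudes are I/2 on |000>, -exp(3*I*pi/4)/2 on |001>, 0 on |010>, 0 on |011>, I/2 on |100>, -exp(3*I*pi/4)/2 on |101>, 0 on |110>, 0 on |111>. Key observation: steps 4-7 multiply out to the identity, so the circuit reduces to the remaining gates.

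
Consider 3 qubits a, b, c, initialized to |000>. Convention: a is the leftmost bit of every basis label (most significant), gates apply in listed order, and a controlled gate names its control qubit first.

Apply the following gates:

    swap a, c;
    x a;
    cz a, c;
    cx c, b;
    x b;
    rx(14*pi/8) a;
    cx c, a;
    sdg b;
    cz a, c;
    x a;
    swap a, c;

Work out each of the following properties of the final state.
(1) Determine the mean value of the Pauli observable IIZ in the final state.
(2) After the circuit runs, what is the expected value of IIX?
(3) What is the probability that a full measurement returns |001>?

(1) The observable IIZ averages to sqrt(2)/2.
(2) The expectation value of IIX is 0.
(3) Outcome |001> occurs with probability 0.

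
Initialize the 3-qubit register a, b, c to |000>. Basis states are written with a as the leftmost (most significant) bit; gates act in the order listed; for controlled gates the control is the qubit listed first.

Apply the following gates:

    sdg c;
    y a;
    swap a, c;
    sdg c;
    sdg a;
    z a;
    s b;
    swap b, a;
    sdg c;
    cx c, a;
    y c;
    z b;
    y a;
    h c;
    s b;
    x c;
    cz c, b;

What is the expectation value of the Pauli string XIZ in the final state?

The expectation value of XIZ is 0.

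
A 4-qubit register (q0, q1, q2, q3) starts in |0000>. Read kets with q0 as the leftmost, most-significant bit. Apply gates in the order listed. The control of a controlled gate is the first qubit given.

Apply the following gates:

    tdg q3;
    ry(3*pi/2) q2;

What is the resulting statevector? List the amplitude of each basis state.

After the circuit, the state carries amplitude -sqrt(2)/2 on |0000>, sqrt(2)/2 on |0010>, and 0 on every other basis state.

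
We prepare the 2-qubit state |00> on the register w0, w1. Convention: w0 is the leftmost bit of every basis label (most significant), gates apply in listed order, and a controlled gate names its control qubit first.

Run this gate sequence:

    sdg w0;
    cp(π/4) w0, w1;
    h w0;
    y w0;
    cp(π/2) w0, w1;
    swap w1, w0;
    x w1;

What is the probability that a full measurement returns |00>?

The probability of measuring |00> is 1/2.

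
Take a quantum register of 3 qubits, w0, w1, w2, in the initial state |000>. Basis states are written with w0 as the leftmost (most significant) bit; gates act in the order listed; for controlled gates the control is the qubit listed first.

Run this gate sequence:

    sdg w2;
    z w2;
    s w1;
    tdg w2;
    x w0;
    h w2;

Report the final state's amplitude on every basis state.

After the circuit, the state carries amplitude sqrt(2)/2 on |100>, sqrt(2)/2 on |101>, and 0 on every other basis state.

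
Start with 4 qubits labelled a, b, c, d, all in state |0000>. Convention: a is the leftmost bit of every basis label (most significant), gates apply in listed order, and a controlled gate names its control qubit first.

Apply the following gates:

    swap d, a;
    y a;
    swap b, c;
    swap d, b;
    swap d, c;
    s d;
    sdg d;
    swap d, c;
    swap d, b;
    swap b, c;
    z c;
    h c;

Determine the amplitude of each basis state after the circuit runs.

The resulting statevector has amplitude sqrt(2)*I/2 on |1000>, sqrt(2)*I/2 on |1010>, and 0 on every other basis state. Key observation: gates 3-10 undo each other exactly, leaving only the rest of the circuit to track.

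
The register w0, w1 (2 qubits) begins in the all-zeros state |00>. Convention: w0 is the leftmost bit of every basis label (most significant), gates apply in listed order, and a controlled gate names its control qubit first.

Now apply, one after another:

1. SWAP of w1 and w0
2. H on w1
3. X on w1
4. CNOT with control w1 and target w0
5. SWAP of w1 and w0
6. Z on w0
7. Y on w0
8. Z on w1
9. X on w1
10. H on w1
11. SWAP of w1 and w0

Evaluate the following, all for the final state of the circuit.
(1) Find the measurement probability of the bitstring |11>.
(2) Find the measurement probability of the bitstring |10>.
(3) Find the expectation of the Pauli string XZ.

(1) A full measurement returns |11> with probability 1/4.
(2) Outcome |10> occurs with probability 1/4.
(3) The observable XZ averages to 1.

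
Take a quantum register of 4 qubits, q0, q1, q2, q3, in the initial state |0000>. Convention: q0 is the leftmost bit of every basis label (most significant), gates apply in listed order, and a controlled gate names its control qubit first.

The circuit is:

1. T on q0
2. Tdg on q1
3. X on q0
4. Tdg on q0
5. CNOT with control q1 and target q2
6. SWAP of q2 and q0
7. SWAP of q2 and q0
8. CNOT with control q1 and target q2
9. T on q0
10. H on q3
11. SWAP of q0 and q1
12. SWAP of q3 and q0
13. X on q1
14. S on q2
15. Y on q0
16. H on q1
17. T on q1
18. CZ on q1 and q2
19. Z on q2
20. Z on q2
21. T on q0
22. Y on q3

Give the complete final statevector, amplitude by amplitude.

The final amplitudes are 1/2 on |0001>, exp(I*pi/4)/2 on |0101>, -exp(I*pi/4)/2 on |1001>, -I/2 on |1101>, and 0 on every other basis state. Key observation: gates 4-9 undo each other exactly, leaving only the rest of the circuit to track.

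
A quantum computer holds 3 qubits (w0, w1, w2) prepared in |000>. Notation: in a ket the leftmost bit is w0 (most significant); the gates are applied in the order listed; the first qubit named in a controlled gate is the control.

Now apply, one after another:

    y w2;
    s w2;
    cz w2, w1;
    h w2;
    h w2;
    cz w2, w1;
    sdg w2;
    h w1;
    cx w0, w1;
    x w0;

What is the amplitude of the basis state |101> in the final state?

|101> carries amplitude sqrt(2)*I/2 in the final state.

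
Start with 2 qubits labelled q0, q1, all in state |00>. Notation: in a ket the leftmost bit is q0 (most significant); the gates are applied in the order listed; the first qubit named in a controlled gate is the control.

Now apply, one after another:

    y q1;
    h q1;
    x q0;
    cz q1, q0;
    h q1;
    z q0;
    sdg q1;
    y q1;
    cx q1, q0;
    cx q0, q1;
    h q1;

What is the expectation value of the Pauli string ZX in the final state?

In the final state, ZX has expectation -1.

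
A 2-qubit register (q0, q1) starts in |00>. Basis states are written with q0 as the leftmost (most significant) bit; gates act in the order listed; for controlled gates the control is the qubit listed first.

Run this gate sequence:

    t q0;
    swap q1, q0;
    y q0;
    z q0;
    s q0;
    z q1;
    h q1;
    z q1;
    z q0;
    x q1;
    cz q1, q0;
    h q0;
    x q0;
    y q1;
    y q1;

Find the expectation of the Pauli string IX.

In the final state, IX has expectation 1.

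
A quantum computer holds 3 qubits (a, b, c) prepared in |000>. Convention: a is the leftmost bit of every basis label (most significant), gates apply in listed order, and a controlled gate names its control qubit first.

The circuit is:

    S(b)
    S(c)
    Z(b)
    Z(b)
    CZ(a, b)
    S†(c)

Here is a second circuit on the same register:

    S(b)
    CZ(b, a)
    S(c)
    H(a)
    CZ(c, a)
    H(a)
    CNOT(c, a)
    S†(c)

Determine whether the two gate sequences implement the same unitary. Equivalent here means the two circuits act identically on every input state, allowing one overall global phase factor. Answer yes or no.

Yes — the two circuits implement the same unitary up to a global phase.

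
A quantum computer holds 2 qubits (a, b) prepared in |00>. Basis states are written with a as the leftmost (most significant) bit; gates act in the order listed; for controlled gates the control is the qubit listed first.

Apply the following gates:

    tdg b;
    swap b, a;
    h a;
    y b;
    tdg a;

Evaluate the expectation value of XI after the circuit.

The expectation value of XI is sqrt(2)/2.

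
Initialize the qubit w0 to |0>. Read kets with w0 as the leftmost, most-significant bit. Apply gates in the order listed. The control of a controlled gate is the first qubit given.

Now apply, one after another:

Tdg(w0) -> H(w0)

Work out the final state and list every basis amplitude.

After the circuit, the state carries amplitude sqrt(2)/2 on |0>, sqrt(2)/2 on |1>.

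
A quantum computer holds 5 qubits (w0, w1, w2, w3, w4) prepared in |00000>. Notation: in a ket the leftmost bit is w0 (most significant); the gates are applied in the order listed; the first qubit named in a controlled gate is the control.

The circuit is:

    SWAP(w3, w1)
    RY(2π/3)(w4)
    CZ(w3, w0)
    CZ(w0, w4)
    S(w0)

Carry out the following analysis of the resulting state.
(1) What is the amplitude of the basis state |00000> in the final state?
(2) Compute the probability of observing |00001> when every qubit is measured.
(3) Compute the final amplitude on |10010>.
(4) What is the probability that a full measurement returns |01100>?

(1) |00000> carries amplitude 1/2 in the final state.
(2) Outcome |00001> occurs with probability 3/4.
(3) The amplitude on |10010> is 0.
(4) The probability of measuring |01100> is 0.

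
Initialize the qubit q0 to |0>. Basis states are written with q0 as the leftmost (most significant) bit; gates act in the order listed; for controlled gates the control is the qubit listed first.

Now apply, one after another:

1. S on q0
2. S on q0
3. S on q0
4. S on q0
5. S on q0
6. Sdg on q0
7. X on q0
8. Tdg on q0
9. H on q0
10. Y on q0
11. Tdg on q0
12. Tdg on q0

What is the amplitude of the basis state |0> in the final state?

The final state's coefficient on |0> equals sqrt(2)*exp(I*pi/4)/2. Key observation: gates 1-4 undo each other exactly, leaving only the rest of the circuit to track.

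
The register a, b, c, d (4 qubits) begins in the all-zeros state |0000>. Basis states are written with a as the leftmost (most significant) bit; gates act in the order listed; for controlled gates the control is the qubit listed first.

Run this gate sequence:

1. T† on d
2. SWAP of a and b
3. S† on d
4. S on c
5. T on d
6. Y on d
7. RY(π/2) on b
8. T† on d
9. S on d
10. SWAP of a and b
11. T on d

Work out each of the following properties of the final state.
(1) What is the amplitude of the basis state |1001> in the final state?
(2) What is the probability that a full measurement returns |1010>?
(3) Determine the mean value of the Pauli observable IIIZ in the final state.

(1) |1001> carries amplitude -sqrt(2)/2 in the final state.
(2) A full measurement returns |1010> with probability 0.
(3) The expectation value of IIIZ is -1.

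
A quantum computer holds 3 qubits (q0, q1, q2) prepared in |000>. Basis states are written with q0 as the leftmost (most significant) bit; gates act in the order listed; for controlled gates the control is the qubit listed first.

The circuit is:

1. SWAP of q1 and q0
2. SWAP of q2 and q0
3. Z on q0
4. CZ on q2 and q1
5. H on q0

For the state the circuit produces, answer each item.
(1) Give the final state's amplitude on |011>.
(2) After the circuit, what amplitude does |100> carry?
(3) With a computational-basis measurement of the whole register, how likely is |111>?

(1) The amplitude on |011> is 0.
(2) The final state's coefficient on |100> equals sqrt(2)/2.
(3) Outcome |111> occurs with probability 0.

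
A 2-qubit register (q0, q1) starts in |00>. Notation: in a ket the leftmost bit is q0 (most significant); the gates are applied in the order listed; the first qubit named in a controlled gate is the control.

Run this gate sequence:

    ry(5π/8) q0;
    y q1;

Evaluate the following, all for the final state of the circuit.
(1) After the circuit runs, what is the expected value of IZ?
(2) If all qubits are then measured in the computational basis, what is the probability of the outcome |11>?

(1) In the final state, IZ has expectation -1.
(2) A full measurement returns |11> with probability sin(5*pi/16)**2.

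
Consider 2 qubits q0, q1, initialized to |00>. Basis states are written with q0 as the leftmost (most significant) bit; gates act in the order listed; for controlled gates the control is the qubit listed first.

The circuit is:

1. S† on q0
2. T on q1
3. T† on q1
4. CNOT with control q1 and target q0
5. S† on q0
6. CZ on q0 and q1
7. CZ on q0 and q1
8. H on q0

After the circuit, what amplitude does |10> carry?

The amplitude on |10> is sqrt(2)/2. Key observation: steps 6-7 multiply out to the identity, so the circuit reduces to the remaining gates.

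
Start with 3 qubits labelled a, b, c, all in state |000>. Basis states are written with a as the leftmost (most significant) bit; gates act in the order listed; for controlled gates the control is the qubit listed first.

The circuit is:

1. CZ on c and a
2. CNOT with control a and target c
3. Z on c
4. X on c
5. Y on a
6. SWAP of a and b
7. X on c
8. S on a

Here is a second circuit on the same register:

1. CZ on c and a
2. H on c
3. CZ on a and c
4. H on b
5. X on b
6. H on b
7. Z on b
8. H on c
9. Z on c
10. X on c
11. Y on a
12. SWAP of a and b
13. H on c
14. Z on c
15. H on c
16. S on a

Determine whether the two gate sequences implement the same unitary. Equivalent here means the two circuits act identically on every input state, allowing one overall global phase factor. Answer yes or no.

Yes, they are equivalent — the unitaries differ by at most a global phase.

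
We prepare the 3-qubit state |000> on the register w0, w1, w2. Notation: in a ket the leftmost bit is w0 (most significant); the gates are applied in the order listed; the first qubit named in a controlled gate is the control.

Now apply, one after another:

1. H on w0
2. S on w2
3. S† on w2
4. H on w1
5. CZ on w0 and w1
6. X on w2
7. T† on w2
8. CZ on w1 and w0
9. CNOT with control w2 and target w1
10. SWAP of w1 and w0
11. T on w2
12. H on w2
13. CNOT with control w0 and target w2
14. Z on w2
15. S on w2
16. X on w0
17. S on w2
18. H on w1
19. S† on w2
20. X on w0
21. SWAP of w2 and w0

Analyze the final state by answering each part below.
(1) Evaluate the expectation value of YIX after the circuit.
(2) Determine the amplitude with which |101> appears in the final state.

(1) The expectation value of YIX is -1. Key observation: the block from step 2 through step 3 cancels to the identity and can be dropped.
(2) |101> carries amplitude -I/2 in the final state.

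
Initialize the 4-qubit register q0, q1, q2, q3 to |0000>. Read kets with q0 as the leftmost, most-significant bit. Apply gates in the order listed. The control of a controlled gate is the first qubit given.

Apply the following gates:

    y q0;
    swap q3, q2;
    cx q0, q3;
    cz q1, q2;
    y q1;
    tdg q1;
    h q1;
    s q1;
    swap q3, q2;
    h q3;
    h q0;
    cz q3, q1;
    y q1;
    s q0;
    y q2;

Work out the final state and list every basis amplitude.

The resulting statevector has amplitude -sqrt(2)*exp(I*pi/4)/4 on |0000>, sqrt(2)*exp(I*pi/4)/4 on |0001>, 0 on |0010>, 0 on |0011>, sqrt(2)*exp(3*I*pi/4)/4 on |0100>, sqrt(2)*exp(3*I*pi/4)/4 on |0101>, 0 on |0110>, 0 on |0111>, sqrt(2)*exp(3*I*pi/4)/4 on |1000>, -sqrt(2)*exp(3*I*pi/4)/4 on |1001>, 0 on |1010>, 0 on |1011>, sqrt(2)*exp(I*pi/4)/4 on |1100>, sqrt(2)*exp(I*pi/4)/4 on |1101>, 0 on |1110>, 0 on |1111>.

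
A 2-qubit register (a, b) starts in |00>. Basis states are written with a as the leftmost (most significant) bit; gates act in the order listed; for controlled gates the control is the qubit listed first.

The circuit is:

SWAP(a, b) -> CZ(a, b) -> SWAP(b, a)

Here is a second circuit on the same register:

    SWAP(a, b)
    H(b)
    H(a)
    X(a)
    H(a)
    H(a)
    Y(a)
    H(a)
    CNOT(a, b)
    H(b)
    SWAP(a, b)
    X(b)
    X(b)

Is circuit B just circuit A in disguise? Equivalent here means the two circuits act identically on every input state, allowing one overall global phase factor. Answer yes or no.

No, they are not equivalent — no single phase factor reconciles the two unitaries.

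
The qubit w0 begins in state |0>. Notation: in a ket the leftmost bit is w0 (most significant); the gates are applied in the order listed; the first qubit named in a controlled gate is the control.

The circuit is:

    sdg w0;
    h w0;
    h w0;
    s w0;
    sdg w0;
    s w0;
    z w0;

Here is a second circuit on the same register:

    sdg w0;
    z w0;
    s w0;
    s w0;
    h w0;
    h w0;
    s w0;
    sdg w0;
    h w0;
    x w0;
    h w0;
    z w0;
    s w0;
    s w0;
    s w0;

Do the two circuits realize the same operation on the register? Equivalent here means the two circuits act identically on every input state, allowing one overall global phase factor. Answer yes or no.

Yes: on every input state the two circuits agree up to one overall phase factor.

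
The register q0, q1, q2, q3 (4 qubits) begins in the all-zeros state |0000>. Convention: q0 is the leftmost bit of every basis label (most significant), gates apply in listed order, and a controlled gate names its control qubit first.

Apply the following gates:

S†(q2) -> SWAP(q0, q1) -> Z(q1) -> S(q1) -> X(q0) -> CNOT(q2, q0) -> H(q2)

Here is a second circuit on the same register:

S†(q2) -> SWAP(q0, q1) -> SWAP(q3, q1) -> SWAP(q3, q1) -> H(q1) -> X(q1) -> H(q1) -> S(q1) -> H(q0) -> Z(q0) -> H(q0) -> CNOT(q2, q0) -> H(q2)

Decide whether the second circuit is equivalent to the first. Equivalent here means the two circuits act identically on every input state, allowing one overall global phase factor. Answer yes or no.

Yes, they are equivalent — the unitaries differ by at most a global phase.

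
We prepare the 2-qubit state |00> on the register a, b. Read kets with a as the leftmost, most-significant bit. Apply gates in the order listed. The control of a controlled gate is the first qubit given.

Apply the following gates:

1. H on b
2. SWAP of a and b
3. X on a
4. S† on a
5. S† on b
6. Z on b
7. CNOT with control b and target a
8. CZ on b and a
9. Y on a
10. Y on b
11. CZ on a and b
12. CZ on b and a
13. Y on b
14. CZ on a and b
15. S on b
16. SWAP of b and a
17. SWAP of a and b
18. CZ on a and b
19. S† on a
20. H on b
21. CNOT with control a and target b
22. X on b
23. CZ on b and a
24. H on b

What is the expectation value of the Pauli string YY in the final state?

The observable YY averages to 1.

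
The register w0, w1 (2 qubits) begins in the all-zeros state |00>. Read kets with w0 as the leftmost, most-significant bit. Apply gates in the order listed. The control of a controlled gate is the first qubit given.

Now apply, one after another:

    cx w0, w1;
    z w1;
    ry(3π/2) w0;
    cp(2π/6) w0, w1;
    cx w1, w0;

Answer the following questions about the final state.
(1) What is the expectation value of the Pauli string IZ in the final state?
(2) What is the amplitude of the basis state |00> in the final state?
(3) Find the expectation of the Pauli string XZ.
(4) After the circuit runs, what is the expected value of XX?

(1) The observable IZ averages to 1.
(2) |00> carries amplitude -sqrt(2)/2 in the final state.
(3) The observable XZ averages to -1.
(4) The expectation value of XX is 0.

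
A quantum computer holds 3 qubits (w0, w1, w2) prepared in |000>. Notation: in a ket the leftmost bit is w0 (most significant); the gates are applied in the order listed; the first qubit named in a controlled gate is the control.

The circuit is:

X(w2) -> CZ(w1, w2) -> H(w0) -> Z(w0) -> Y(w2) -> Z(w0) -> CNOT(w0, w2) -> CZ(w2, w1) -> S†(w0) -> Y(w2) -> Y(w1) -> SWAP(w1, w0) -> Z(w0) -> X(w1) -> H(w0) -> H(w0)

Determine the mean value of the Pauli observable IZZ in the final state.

The expectation value of IZZ is 1. Key observation: the block from step 15 through step 16 cancels to the identity and can be dropped.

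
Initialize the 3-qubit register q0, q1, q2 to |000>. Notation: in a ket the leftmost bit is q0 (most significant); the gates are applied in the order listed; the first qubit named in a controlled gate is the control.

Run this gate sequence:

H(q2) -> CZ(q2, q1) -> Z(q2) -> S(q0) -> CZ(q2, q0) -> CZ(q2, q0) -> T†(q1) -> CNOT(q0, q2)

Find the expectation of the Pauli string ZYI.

The expectation value of ZYI is 0. Key observation: gates 5-6 undo each other exactly, leaving only the rest of the circuit to track.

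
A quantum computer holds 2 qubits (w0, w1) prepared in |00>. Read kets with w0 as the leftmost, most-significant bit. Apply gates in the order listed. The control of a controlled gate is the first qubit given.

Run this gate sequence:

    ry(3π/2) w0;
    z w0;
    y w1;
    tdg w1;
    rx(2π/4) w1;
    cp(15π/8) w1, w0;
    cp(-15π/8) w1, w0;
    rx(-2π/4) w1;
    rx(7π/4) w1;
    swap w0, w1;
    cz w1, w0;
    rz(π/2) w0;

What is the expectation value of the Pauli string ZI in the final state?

The expectation value of ZI is -sqrt(2)/2. Key observation: gates 5-8 undo each other exactly, leaving only the rest of the circuit to track.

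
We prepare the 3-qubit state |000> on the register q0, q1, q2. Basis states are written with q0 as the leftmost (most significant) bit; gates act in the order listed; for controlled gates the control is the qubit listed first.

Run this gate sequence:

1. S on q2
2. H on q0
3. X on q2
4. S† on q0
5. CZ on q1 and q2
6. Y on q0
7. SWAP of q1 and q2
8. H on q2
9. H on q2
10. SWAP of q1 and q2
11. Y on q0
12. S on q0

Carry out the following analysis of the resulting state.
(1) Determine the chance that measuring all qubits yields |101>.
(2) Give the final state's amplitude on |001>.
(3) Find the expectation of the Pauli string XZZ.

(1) The probability of measuring |101> is 1/2. Key observation: gates 6-11 undo each other exactly, leaving only the rest of the circuit to track.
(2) |001> carries amplitude sqrt(2)/2 in the final state.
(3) The observable XZZ averages to -1.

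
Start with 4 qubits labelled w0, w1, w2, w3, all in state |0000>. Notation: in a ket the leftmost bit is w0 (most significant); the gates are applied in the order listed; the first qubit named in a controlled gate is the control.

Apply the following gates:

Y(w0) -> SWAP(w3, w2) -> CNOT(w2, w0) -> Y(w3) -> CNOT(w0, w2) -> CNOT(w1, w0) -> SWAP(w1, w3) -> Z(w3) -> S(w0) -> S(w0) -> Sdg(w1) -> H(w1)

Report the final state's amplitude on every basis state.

After the circuit, the state carries amplitude -sqrt(2)*I/2 on |1010>, sqrt(2)*I/2 on |1110>, and 0 on every other basis state.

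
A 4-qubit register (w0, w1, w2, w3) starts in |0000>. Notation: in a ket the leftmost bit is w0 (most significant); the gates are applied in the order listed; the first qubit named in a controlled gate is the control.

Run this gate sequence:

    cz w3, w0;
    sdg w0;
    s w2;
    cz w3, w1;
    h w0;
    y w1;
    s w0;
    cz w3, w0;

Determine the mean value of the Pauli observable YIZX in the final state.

In the final state, YIZX has expectation 0.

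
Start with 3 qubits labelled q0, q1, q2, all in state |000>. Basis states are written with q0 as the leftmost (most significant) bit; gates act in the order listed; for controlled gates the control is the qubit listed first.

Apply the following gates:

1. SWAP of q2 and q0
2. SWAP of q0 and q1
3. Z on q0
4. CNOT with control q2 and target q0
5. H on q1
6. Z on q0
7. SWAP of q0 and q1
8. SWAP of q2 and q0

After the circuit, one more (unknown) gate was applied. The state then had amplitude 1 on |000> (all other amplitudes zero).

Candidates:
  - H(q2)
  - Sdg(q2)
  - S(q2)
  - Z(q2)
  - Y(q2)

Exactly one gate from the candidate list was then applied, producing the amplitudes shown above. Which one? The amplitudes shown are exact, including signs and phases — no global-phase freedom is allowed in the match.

The unique candidate consistent with the amplitudes is H(q2).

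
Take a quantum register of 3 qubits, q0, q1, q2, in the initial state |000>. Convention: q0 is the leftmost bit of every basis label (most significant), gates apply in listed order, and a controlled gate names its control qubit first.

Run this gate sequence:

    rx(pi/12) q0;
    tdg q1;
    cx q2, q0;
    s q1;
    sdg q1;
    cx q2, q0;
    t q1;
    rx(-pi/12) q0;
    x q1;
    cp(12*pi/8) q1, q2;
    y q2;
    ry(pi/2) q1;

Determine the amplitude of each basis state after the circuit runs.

The final amplitudes are -sqrt(2)*I/2 on |001>, sqrt(2)*I/2 on |011>, and 0 on every other basis state. Key observation: gates 1-8 undo each other exactly, leaving only the rest of the circuit to track.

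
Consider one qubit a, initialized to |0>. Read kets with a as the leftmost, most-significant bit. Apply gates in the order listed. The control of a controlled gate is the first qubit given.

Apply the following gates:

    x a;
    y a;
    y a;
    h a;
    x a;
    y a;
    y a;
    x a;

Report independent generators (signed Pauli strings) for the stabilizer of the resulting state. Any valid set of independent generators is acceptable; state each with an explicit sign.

The final state is stabilized by the group generated by -X; other independent generating sets are equally valid.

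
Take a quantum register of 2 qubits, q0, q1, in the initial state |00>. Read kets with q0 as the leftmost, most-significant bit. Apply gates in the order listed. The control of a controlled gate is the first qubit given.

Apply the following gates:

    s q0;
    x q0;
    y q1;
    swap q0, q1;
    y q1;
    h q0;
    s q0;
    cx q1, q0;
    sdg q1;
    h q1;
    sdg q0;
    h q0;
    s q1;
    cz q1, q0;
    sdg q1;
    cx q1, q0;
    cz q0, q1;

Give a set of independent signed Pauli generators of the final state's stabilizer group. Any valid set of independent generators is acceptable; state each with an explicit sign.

The stabilizer group can be generated by -XX, -ZZ, among other valid generating sets.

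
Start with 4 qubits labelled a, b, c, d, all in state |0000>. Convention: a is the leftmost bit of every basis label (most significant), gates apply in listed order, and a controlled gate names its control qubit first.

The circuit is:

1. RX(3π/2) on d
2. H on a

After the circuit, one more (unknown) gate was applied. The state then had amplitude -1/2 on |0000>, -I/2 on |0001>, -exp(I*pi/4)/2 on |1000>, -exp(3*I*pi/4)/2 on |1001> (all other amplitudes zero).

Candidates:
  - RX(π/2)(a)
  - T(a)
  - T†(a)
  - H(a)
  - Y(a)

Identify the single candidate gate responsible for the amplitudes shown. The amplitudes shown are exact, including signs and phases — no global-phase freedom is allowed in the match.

The unique candidate consistent with the amplitudes is T(a).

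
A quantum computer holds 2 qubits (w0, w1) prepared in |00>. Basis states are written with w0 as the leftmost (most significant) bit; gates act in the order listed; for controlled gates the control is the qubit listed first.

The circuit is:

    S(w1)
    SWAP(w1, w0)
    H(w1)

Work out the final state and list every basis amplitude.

After the circuit, the state carries amplitude sqrt(2)/2 on |00>, sqrt(2)/2 on |01>, 0 on |10>, 0 on |11>.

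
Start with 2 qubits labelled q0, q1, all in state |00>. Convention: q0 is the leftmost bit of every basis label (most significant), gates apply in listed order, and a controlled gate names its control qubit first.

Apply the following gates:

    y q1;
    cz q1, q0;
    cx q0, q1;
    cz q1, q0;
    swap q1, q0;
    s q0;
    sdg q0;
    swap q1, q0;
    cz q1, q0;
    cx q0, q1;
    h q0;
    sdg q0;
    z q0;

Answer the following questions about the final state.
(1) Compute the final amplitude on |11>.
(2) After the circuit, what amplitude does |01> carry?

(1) The final state's coefficient on |11> equals -sqrt(2)/2.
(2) The final state's coefficient on |01> equals sqrt(2)*I/2.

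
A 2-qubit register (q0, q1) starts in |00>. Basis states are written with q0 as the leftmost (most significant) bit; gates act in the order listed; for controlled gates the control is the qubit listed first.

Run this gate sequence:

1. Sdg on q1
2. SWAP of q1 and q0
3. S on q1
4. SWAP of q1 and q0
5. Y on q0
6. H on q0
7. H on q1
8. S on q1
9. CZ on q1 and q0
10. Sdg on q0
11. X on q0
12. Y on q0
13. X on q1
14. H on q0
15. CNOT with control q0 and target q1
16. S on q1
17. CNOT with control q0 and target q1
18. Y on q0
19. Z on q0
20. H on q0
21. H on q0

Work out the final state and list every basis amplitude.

The resulting statevector has amplitude sqrt(2)*(1 + I)/4 on |00>, sqrt(2)*(1 - I)/4 on |01>, sqrt(2)*(1 + I)/4 on |10>, sqrt(2)*(1 - I)/4 on |11>. Key observation: steps 20-21 multiply out to the identity, so the circuit reduces to the remaining gates.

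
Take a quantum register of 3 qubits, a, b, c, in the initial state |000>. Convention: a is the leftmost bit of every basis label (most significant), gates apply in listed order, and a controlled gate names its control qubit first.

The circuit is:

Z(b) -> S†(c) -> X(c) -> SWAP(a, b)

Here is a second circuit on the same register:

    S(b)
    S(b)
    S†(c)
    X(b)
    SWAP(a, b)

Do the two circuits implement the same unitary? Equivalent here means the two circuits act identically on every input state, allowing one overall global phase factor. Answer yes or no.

No, they are not equivalent — no single phase factor reconciles the two unitaries.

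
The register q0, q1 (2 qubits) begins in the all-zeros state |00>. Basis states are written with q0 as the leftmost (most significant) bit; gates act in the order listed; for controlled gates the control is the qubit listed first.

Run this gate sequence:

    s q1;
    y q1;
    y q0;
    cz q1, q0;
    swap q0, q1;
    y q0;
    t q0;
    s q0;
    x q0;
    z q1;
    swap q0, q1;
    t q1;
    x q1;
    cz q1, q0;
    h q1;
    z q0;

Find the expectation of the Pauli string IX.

The expectation value of IX is 1.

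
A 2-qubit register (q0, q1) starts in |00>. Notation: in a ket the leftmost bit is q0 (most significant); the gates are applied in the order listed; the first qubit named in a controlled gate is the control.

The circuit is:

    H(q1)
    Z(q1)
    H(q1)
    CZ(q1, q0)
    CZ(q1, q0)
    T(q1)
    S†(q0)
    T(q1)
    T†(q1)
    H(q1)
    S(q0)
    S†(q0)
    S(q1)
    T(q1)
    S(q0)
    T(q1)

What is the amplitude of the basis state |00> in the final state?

The final state's coefficient on |00> equals sqrt(2)*exp(I*pi/4)/2.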